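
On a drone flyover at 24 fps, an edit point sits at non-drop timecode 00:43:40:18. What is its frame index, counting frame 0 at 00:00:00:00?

Total seconds to the label: (0 × 3600 + 43 × 60 + 40) = 2620.
Frame index = 2620 × 24 + 18 = 62898.

frame 62898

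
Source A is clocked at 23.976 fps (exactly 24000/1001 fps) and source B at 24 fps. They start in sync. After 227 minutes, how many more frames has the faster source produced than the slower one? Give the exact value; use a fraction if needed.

326880/1001 frames

227 min = 13620 s.
A emits 24000/1001 × 13620 = 326880000/1001 frames; B emits 24 × 13620 = 326880.
Difference = 326880/1001 frames (≈ 326.5534); B is ahead of A.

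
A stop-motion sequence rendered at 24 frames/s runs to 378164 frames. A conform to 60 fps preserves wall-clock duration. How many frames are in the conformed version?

Target frames = source frames × (target rate / source rate) = 378164 × (60)/(24) = 378164 × 5/2 = 945410.

945410 frames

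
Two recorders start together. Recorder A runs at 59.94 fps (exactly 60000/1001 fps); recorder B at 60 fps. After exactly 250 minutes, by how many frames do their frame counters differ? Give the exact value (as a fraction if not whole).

900000/1001 frames

250 min = 15000 s.
A emits 60000/1001 × 15000 = 900000000/1001 frames; B emits 60 × 15000 = 900000.
Difference = 900000/1001 frames (≈ 899.1009); B is ahead of A.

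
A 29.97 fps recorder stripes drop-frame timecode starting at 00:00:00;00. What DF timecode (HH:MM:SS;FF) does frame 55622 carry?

00:30:55;26

Each 10-minute DF block holds 10 × 60 × 30 − 9 × 2 = 17982 frames. 55622 ÷ 17982 → 3 full blocks, remainder 1676.
Within the partial block the first minute is 1800 frames and each further minute 1798, so 0 further minute boundaries passed. Total skipped labels = 18 × 3 + 2 × 0 = 54.
Non-drop label index = 55622 + 54 = 55676; at 30 labels/s that is 00:30:55:26, i.e. DF 00:30:55;26.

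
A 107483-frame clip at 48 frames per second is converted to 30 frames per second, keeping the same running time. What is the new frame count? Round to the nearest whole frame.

Frames at target rate = 107483 × (30) / (48) = 537415/8 ≈ 67176.875.
Nearest whole frame: 67177.

67177 frames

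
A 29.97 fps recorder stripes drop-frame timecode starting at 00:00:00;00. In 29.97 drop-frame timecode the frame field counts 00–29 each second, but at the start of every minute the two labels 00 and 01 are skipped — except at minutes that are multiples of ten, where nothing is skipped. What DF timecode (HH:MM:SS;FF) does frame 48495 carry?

00:26:58;03

Ten DF minutes hold 17982 frames, so frame 48495 lies in block 2 (frames 35964–53945) with 12531 frames into that block.
The block's first minute is 1800 frames and the rest 1798 each; 12531 frames reaches minute 6, so 2 × 18 + 6 × 2 = 48 labels have been skipped so far.
Adding those back, label number 48495 + 48 = 48543 at 30 labels/s is 1618 s + 3 f = 0 h 26 min 58 s frame 3, i.e. 00:26:58;03.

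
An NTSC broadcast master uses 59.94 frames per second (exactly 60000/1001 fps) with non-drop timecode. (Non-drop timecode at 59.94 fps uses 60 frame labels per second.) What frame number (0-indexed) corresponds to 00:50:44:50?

Total seconds to the label: (0 × 3600 + 50 × 60 + 44) = 3044.
Frame index = 3044 × 60 + 50 = 182690.

frame 182690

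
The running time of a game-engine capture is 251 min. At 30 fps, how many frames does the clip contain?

451800 frames

251 min = 15060 s.
Frames = 15060 × 30 = 451800.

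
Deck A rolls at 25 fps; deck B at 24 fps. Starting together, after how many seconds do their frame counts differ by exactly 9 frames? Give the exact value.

9 seconds

The gap grows by |24 − 25| = 1 frame per second.
Time for a 9-frame gap: 9 ÷ (1) = 9 s.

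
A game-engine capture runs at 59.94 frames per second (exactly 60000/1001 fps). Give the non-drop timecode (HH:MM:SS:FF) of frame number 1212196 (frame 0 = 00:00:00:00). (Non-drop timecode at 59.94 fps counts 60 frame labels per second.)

05:36:43:16

1212196 ÷ 60 = 20203 full seconds, remainder 16 frames.
20203 s = 5 h 36 min 43 s.
Timecode: 05:36:43:16.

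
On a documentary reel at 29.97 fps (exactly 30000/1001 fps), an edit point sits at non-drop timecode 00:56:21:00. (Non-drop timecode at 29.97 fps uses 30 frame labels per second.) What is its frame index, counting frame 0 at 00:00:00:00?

Total seconds to the label: (0 × 3600 + 56 × 60 + 21) = 3381.
Frame index = 3381 × 30 + 0 = 101430.

101430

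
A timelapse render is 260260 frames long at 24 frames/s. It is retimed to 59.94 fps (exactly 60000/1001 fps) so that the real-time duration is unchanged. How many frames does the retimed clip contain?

Target frames = source frames × (target rate / source rate) = 260260 × (60000/1001)/(24) = 260260 × 2500/1001 = 650000.

650000 frames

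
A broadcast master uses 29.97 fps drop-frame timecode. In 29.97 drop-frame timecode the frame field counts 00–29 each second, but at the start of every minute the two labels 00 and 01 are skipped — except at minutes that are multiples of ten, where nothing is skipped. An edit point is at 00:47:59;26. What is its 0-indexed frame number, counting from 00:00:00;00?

86310

As if non-drop at 30 labels/s: (0 × 3600 + 47 × 60 + 59) × 30 + 26 = 86396.
Minute boundaries passed: 47; those not divisible by 10: 47 − 4 = 43; dropped labels = 2 × 43 = 86.
Actual frame index = 86396 − 86 = 86310.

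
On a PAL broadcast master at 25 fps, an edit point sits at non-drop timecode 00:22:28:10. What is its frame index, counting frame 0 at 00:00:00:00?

frame 33710

Total seconds to the label: (0 × 3600 + 22 × 60 + 28) = 1348.
Frame index = 1348 × 25 + 10 = 33710.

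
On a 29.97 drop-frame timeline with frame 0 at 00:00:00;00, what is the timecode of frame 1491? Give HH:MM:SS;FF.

Ten DF minutes hold 17982 frames, so frame 1491 lies in block 0 (frames 0–17981) with 1491 frames into that block.
The block's first minute is 1800 frames and the rest 1798 each; 1491 frames reaches minute 0, so 0 × 18 + 0 × 2 = 0 labels have been skipped so far.
Adding those back, label number 1491 + 0 = 1491 at 30 labels/s is 49 s + 21 f = 0 h 0 min 49 s frame 21, i.e. 00:00:49;21.

00:00:49;21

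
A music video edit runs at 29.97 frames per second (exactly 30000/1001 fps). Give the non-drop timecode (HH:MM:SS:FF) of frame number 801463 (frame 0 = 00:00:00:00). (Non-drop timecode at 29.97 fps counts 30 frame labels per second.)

07:25:15:13

801463 ÷ 30 = 26715 full seconds, remainder 13 frames.
26715 s = 7 h 25 min 15 s.
Timecode: 07:25:15:13.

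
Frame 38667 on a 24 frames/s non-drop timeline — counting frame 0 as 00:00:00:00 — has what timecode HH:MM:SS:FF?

38667 ÷ 24 = 1611 full seconds, remainder 3 frames.
1611 s = 0 h 26 min 51 s.
Timecode: 00:26:51:03.

00:26:51:03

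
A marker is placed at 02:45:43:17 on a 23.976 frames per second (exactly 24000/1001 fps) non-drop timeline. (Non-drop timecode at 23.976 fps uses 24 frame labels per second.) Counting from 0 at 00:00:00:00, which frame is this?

frame 238649

Total seconds to the label: (2 × 3600 + 45 × 60 + 43) = 9943.
Frame index = 9943 × 24 + 17 = 238649.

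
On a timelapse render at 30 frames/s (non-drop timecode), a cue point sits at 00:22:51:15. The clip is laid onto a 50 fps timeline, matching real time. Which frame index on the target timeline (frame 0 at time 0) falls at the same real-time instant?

Source frame index: (0×3600 + 22×60 + 51) × 30 + 15 = 41145.
Real time: 41145 / (30) = 2743/2 s.
Target frame: (2743/2) × (50) = 68575.

frame 68575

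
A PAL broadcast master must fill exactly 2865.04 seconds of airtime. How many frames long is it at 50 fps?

Frames = 2865.04 × 50 = 143252.

143252 frames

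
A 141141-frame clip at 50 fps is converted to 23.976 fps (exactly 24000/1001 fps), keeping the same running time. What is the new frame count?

Target frames = source frames × (target rate / source rate) = 141141 × (24000/1001)/(50) = 141141 × 480/1001 = 67680.

67680 frames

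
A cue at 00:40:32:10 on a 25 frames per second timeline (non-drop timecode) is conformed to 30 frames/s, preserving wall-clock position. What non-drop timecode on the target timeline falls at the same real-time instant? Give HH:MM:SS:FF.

00:40:32:12

Source frame index: (0×3600 + 40×60 + 32) × 25 + 10 = 60810.
Real time: 60810 / (25) = 12162/5 s.
Target frame: (12162/5) × (30) = 72972.
At 30 labels/s: frame 72972 → 00:40:32:12.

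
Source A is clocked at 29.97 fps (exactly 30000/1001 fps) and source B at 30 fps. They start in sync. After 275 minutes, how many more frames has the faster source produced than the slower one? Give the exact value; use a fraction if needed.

45000/91 frames

275 min = 16500 s.
A emits 30000/1001 × 16500 = 45000000/91 frames; B emits 30 × 16500 = 495000.
Difference = 45000/91 frames (≈ 494.5055); B is ahead of A.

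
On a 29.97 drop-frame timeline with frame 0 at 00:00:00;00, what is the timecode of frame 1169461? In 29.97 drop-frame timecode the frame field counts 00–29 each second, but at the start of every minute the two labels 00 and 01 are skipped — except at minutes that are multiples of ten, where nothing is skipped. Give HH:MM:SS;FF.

10:50:21;01

Each 10-minute DF block holds 10 × 60 × 30 − 9 × 2 = 17982 frames. 1169461 ÷ 17982 → 65 full blocks, remainder 631.
Within the partial block the first minute is 1800 frames and each further minute 1798, so 0 further minute boundaries passed. Total skipped labels = 18 × 65 + 2 × 0 = 1170.
Non-drop label index = 1169461 + 1170 = 1170631; at 30 labels/s that is 10:50:21:01, i.e. DF 10:50:21;01.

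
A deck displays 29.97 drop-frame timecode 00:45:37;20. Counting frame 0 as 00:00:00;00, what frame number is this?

Complete 10-minute blocks: 4, each 17982 frames → 71928.
Remaining 5 whole minutes in the current block: 1800 + 4 × 1798 = 8992 frames.
Within the current minute: 37 × 30 + 20 − 2 = 1128 (labels ;00/;01 skipped at this minute). Total = 71928 + 8992 + 1128 = 82048.

82048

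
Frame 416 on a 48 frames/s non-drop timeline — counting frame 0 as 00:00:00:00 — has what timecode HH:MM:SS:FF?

416 ÷ 48 = 8 full seconds, remainder 32 frames.
8 s = 0 h 0 min 8 s.
Timecode: 00:00:08:32.

00:00:08:32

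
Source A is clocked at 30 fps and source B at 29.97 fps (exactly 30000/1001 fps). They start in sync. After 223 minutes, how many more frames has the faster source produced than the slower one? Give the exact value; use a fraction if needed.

401400/1001 frames

223 min = 13380 s.
A emits 30 × 13380 = 401400 frames; B emits 30000/1001 × 13380 = 401400000/1001.
Difference = 401400/1001 frames (≈ 400.9990); B is behind A.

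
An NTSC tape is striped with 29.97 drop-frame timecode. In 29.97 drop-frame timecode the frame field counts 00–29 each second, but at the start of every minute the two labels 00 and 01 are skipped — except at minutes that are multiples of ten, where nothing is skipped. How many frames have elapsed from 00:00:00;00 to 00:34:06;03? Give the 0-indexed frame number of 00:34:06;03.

61321

As if non-drop at 30 labels/s: (0 × 3600 + 34 × 60 + 6) × 30 + 3 = 61383.
Minute boundaries passed: 34; those not divisible by 10: 34 − 3 = 31; dropped labels = 2 × 31 = 62.
Actual frame index = 61383 − 62 = 61321.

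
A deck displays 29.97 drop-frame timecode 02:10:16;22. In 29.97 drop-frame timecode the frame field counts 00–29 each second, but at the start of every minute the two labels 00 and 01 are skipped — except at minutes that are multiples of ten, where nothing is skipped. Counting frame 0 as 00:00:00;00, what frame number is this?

Complete 10-minute blocks: 13, each 17982 frames → 233766.
Remaining 0 whole minutes in the current block: 0 frames.
Within the current minute: 16 × 30 + 22 = 502. Total = 233766 + 0 + 502 = 234268.

234268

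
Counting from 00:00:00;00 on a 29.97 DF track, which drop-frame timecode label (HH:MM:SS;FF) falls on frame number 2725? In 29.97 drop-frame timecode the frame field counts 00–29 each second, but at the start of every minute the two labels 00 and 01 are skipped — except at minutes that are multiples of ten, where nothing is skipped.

Ten DF minutes hold 17982 frames, so frame 2725 lies in block 0 (frames 0–17981) with 2725 frames into that block.
The block's first minute is 1800 frames and the rest 1798 each; 2725 frames reaches minute 1, so 0 × 18 + 1 × 2 = 2 labels have been skipped so far.
Adding those back, label number 2725 + 2 = 2727 at 30 labels/s is 90 s + 27 f = 0 h 1 min 30 s frame 27, i.e. 00:01:30;27.

00:01:30;27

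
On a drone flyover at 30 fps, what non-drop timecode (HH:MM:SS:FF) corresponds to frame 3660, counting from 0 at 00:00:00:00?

3660 ÷ 30 = 122 full seconds, remainder 0 frames.
122 s = 0 h 2 min 2 s.
Timecode: 00:02:02:00.

00:02:02:00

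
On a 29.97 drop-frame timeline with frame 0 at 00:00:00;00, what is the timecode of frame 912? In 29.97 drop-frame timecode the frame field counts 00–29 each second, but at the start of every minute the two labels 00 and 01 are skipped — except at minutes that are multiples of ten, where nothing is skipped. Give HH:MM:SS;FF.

Each 10-minute DF block holds 10 × 60 × 30 − 9 × 2 = 17982 frames. 912 ÷ 17982 → 0 full blocks, remainder 912.
Within the partial block the first minute is 1800 frames and each further minute 1798, so 0 further minute boundaries passed. Total skipped labels = 18 × 0 + 2 × 0 = 0.
Non-drop label index = 912 + 0 = 912; at 30 labels/s that is 00:00:30:12, i.e. DF 00:00:30;12.

00:00:30;12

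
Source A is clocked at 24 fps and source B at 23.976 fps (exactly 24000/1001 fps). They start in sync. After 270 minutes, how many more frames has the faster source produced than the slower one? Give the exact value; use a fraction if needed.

388800/1001 frames

270 min = 16200 s.
A emits 24 × 16200 = 388800 frames; B emits 24000/1001 × 16200 = 388800000/1001.
Difference = 388800/1001 frames (≈ 388.4116); B is behind A.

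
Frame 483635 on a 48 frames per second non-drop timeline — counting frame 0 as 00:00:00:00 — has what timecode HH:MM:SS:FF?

483635 ÷ 48 = 10075 full seconds, remainder 35 frames.
10075 s = 2 h 47 min 55 s.
Timecode: 02:47:55:35.

02:47:55:35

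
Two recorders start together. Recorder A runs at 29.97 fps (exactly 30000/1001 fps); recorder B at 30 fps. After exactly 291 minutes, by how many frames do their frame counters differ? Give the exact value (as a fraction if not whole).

291 min = 17460 s.
A emits 30000/1001 × 17460 = 523800000/1001 frames; B emits 30 × 17460 = 523800.
Difference = 523800/1001 frames (≈ 523.2767); B is ahead of A.

523800/1001 frames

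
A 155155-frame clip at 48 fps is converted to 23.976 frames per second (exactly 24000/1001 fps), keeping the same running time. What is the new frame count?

Target frames = source frames × (target rate / source rate) = 155155 × (24000/1001)/(48) = 155155 × 500/1001 = 77500.

77500 frames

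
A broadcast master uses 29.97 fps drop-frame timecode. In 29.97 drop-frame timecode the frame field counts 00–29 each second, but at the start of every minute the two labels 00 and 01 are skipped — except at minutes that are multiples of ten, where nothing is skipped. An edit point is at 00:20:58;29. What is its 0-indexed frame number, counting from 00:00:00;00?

37733

As if non-drop at 30 labels/s: (0 × 3600 + 20 × 60 + 58) × 30 + 29 = 37769.
Minute boundaries passed: 20; those not divisible by 10: 20 − 2 = 18; dropped labels = 2 × 18 = 36.
Actual frame index = 37769 − 36 = 37733.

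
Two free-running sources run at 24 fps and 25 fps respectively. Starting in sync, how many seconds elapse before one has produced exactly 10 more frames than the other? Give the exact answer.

The gap grows by |25 − 24| = 1 frame per second.
Time for a 10-frame gap: 10 ÷ (1) = 10 s.

10 seconds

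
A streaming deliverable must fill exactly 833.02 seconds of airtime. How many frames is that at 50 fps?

Frames = 833.02 × 50 = 41651.

41651 frames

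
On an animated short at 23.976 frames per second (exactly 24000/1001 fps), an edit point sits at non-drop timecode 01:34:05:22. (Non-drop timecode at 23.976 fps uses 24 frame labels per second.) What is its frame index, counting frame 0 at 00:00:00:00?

frame 135502

Total seconds to the label: (1 × 3600 + 34 × 60 + 5) = 5645.
Frame index = 5645 × 24 + 22 = 135502.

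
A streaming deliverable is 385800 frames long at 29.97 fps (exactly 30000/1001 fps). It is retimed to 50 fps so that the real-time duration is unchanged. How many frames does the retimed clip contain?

Target frames = source frames × (target rate / source rate) = 385800 × (50)/(30000/1001) = 385800 × 1001/600 = 643643.

643643 frames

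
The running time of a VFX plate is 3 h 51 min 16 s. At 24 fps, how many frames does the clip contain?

333024 frames

3 h 51 min 16 s = 13876 s.
Frames = 13876 × 24 = 333024.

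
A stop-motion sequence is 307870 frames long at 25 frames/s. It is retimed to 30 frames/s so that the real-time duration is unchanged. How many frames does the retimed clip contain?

Frames at target rate = 307870 × (30) / (25) = 369444.

369444 frames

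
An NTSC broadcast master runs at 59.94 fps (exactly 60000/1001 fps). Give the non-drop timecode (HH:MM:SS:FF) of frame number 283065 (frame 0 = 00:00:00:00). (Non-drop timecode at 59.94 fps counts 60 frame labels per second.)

01:18:37:45

283065 ÷ 60 = 4717 full seconds, remainder 45 frames.
4717 s = 1 h 18 min 37 s.
Timecode: 01:18:37:45.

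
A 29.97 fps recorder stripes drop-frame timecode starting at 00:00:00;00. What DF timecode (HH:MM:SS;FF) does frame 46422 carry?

Ten DF minutes hold 17982 frames, so frame 46422 lies in block 2 (frames 35964–53945) with 10458 frames into that block.
The block's first minute is 1800 frames and the rest 1798 each; 10458 frames reaches minute 5, so 2 × 18 + 5 × 2 = 46 labels have been skipped so far.
Adding those back, label number 46422 + 46 = 46468 at 30 labels/s is 1548 s + 28 f = 0 h 25 min 48 s frame 28, i.e. 00:25:48;28.

00:25:48;28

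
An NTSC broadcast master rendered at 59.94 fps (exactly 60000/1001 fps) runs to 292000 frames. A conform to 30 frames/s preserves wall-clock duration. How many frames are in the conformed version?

146146 frames

Target frames = source frames × (target rate / source rate) = 292000 × (30)/(60000/1001) = 292000 × 1001/2000 = 146146.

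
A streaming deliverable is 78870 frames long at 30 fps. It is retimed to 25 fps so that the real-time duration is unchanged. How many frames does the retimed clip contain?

65725 frames

Target frames = source frames × (target rate / source rate) = 78870 × (25)/(30) = 78870 × 5/6 = 65725.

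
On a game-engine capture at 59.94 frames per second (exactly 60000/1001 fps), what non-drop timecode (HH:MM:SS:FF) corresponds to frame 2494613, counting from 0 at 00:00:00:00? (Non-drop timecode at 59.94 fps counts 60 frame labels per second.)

11:32:56:53

2494613 ÷ 60 = 41576 full seconds, remainder 53 frames.
41576 s = 11 h 32 min 56 s.
Timecode: 11:32:56:53.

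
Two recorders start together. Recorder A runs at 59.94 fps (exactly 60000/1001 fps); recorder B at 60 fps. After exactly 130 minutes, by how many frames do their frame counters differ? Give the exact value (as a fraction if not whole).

36000/77 frames

130 min = 7800 s.
A emits 60000/1001 × 7800 = 36000000/77 frames; B emits 60 × 7800 = 468000.
Difference = 36000/77 frames (≈ 467.5325); B is ahead of A.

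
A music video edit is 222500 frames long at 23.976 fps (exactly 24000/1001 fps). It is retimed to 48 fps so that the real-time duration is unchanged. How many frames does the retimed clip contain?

Target frames = source frames × (target rate / source rate) = 222500 × (48)/(24000/1001) = 222500 × 1001/500 = 445445.

445445 frames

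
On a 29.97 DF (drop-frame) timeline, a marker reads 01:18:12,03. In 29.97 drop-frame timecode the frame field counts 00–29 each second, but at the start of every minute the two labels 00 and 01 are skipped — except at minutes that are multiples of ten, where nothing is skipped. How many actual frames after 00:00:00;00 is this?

140621

Complete 10-minute blocks: 7, each 17982 frames → 125874.
Remaining 8 whole minutes in the current block: 1800 + 7 × 1798 = 14386 frames.
Within the current minute: 12 × 30 + 3 − 2 = 361 (labels ;00/;01 skipped at this minute). Total = 125874 + 14386 + 361 = 140621.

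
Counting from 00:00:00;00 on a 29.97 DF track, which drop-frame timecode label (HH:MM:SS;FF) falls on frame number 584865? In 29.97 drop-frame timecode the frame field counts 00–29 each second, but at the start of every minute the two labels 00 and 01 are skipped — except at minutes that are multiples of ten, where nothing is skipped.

Each 10-minute DF block holds 10 × 60 × 30 − 9 × 2 = 17982 frames. 584865 ÷ 17982 → 32 full blocks, remainder 9441.
Within the partial block the first minute is 1800 frames and each further minute 1798, so 5 further minute boundaries passed. Total skipped labels = 18 × 32 + 2 × 5 = 586.
Non-drop label index = 584865 + 586 = 585451; at 30 labels/s that is 05:25:15:01, i.e. DF 05:25:15;01.

05:25:15;01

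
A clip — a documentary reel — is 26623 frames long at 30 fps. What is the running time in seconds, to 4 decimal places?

Running time = 26623 × 1/30 = 26623/30 s ≈ 887.4333 s.

887.4333 seconds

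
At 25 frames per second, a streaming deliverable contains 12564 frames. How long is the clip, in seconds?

Running time = 12564 / (25) = 502.56 s.

502.56 seconds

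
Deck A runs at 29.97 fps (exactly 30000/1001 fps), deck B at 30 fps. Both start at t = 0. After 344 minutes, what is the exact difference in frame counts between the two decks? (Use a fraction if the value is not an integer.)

344 min = 20640 s.
A emits 30000/1001 × 20640 = 619200000/1001 frames; B emits 30 × 20640 = 619200.
Difference = 619200/1001 frames (≈ 618.5814); B is ahead of A.

619200/1001 frames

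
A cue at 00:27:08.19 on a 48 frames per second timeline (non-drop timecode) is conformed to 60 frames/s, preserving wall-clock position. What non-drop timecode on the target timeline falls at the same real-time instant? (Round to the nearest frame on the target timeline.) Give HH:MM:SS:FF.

00:27:08:24

Source frame index: (0×3600 + 27×60 + 8) × 48 + 19 = 78163.
Real time: 78163 / (48) = 78163/48 s.
Target frame: (78163/48) × (60) = 390815/4 ≈ 97703.750 → 97704.
At 60 labels/s: frame 97704 → 00:27:08:24.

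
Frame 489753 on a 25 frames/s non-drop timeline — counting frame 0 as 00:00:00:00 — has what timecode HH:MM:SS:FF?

05:26:30:03

489753 ÷ 25 = 19590 full seconds, remainder 3 frames.
19590 s = 5 h 26 min 30 s.
Timecode: 05:26:30:03.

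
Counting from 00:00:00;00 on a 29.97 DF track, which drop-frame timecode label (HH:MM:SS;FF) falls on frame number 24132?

Each 10-minute DF block holds 10 × 60 × 30 − 9 × 2 = 17982 frames. 24132 ÷ 17982 → 1 full block, remainder 6150.
Within the partial block the first minute is 1800 frames and each further minute 1798, so 3 further minute boundaries passed. Total skipped labels = 18 × 1 + 2 × 3 = 24.
Non-drop label index = 24132 + 24 = 24156; at 30 labels/s that is 00:13:25:06, i.e. DF 00:13:25;06.

00:13:25;06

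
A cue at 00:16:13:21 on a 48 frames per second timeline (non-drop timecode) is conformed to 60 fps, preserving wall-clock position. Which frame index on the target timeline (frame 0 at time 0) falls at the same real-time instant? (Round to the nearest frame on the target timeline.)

frame 58406

Source frame index: (0×3600 + 16×60 + 13) × 48 + 21 = 46725.
Real time: 46725 / (48) = 15575/16 s.
Target frame: (15575/16) × (60) = 233625/4 ≈ 58406.250 → 58406.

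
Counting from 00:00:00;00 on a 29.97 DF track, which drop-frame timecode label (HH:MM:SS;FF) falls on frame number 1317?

Each 10-minute DF block holds 10 × 60 × 30 − 9 × 2 = 17982 frames. 1317 ÷ 17982 → 0 full blocks, remainder 1317.
Within the partial block the first minute is 1800 frames and each further minute 1798, so 0 further minute boundaries passed. Total skipped labels = 18 × 0 + 2 × 0 = 0.
Non-drop label index = 1317 + 0 = 1317; at 30 labels/s that is 00:00:43:27, i.e. DF 00:00:43;27.

00:00:43;27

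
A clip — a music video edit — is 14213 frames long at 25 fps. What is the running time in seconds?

568.52 seconds

Running time = 14213 / (25) = 568.52 s.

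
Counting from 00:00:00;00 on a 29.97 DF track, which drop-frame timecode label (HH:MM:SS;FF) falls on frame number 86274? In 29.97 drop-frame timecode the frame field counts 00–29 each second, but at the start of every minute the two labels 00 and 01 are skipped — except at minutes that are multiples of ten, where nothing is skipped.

00:47:58;20

Ten DF minutes hold 17982 frames, so frame 86274 lies in block 4 (frames 71928–89909) with 14346 frames into that block.
The block's first minute is 1800 frames and the rest 1798 each; 14346 frames reaches minute 7, so 4 × 18 + 7 × 2 = 86 labels have been skipped so far.
Adding those back, label number 86274 + 86 = 86360 at 30 labels/s is 2878 s + 20 f = 0 h 47 min 58 s frame 20, i.e. 00:47:58;20.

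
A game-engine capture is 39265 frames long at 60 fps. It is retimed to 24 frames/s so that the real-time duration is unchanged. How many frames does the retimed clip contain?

15706 frames

Target frames = source frames × (target rate / source rate) = 39265 × (24)/(60) = 39265 × 2/5 = 15706.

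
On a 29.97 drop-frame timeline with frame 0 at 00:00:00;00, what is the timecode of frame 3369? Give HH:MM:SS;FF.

Ten DF minutes hold 17982 frames, so frame 3369 lies in block 0 (frames 0–17981) with 3369 frames into that block.
The block's first minute is 1800 frames and the rest 1798 each; 3369 frames reaches minute 1, so 0 × 18 + 1 × 2 = 2 labels have been skipped so far.
Adding those back, label number 3369 + 2 = 3371 at 30 labels/s is 112 s + 11 f = 0 h 1 min 52 s frame 11, i.e. 00:01:52;11.

00:01:52;11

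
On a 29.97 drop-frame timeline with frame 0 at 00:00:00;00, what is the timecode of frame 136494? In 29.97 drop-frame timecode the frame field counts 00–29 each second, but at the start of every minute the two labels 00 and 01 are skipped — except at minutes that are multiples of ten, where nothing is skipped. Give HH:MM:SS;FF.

01:15:54;10

Each 10-minute DF block holds 10 × 60 × 30 − 9 × 2 = 17982 frames. 136494 ÷ 17982 → 7 full blocks, remainder 10620.
Within the partial block the first minute is 1800 frames and each further minute 1798, so 5 further minute boundaries passed. Total skipped labels = 18 × 7 + 2 × 5 = 136.
Non-drop label index = 136494 + 136 = 136630; at 30 labels/s that is 01:15:54:10, i.e. DF 01:15:54;10.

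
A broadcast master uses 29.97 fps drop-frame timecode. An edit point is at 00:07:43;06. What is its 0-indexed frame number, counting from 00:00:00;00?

Complete 10-minute blocks: 0, each 17982 frames → 0.
Remaining 7 whole minutes in the current block: 1800 + 6 × 1798 = 12588 frames.
Within the current minute: 43 × 30 + 6 − 2 = 1294 (labels ;00/;01 skipped at this minute). Total = 0 + 12588 + 1294 = 13882.

13882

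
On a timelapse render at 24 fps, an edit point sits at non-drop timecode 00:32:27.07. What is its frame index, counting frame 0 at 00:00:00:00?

Total seconds to the label: (0 × 3600 + 32 × 60 + 27) = 1947.
Frame index = 1947 × 24 + 7 = 46735.

frame 46735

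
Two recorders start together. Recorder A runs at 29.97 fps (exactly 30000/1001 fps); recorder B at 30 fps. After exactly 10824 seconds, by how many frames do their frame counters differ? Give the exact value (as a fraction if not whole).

29520/91 frames

A emits 30000/1001 × 10824 = 29520000/91 frames; B emits 30 × 10824 = 324720.
Difference = 29520/91 frames (≈ 324.3956); B is ahead of A.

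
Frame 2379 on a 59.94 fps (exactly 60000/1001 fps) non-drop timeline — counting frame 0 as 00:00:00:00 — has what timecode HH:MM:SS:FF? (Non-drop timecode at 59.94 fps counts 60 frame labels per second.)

00:00:39:39

2379 ÷ 60 = 39 full seconds, remainder 39 frames.
39 s = 0 h 0 min 39 s.
Timecode: 00:00:39:39.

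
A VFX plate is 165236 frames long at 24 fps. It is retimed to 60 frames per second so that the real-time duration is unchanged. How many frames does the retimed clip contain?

413090 frames

Frames at target rate = 165236 × (60) / (24) = 413090.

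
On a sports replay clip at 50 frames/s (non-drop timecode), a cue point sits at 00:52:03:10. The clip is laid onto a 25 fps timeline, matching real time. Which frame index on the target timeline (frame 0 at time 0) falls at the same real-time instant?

Source frame index: (0×3600 + 52×60 + 3) × 50 + 10 = 156160.
Real time: 156160 / (50) = 15616/5 s.
Target frame: (15616/5) × (25) = 78080.

frame 78080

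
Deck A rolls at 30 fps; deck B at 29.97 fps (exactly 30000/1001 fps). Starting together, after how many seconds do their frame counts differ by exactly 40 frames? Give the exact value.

The gap grows by |30000/1001 − 30| = 30/1001 frames per second.
Time for a 40-frame gap: 40 ÷ (30/1001) = 4004/3 s.

4004/3 seconds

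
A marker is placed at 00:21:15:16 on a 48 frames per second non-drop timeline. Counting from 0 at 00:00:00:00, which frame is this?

61216

Total seconds to the label: (0 × 3600 + 21 × 60 + 15) = 1275.
Frame index = 1275 × 48 + 16 = 61216.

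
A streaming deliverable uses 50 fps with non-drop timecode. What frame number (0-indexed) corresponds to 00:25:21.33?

76083

Total seconds to the label: (0 × 3600 + 25 × 60 + 21) = 1521.
Frame index = 1521 × 50 + 33 = 76083.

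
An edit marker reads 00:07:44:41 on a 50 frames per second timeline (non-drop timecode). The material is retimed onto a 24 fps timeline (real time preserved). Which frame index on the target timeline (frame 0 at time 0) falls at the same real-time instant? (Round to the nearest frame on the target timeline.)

Source frame index: (0×3600 + 7×60 + 44) × 50 + 41 = 23241.
Real time: 23241 / (50) = 23241/50 s.
Target frame: (23241/50) × (24) = 278892/25 ≈ 11155.680 → 11156.

frame 11156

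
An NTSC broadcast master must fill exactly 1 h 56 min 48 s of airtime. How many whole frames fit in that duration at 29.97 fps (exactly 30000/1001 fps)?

210029 frames

1 h 56 min 48 s = 7008 s.
Frames = 7008 × 30000/1001 = 210240000/1001 ≈ 210029.9700.
Complete frames: 210029.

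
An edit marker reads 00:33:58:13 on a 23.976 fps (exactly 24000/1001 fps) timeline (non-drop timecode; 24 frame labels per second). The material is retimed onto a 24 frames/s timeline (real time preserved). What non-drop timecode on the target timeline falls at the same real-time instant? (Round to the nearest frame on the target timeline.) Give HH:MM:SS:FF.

00:34:00:14

Source frame index: (0×3600 + 33×60 + 58) × 24 + 13 = 48925.
Real time: 48925 / (24000/1001) = 1958957/960 s.
Target frame: (1958957/960) × (24) = 1958957/40 ≈ 48973.925 → 48974.
At 24 labels/s: frame 48974 → 00:34:00:14.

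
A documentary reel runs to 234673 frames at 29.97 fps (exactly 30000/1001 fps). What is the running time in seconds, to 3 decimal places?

Running time = 234673 × 1001/30000 = 234907673/30000 s ≈ 7830.256 s.

7830.256 seconds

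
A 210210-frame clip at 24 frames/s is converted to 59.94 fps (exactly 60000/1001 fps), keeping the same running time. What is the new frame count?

525000 frames

Target frames = source frames × (target rate / source rate) = 210210 × (60000/1001)/(24) = 210210 × 2500/1001 = 525000.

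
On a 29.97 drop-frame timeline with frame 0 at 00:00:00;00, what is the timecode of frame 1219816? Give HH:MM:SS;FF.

Each 10-minute DF block holds 10 × 60 × 30 − 9 × 2 = 17982 frames. 1219816 ÷ 17982 → 67 full blocks, remainder 15022.
Within the partial block the first minute is 1800 frames and each further minute 1798, so 8 further minute boundaries passed. Total skipped labels = 18 × 67 + 2 × 8 = 1222.
Non-drop label index = 1219816 + 1222 = 1221038; at 30 labels/s that is 11:18:21:08, i.e. DF 11:18:21;08.

11:18:21;08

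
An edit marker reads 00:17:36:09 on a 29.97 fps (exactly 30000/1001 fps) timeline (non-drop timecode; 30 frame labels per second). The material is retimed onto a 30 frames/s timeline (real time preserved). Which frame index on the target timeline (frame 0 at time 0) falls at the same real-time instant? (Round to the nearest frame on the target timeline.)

frame 31721

Source frame index: (0×3600 + 17×60 + 36) × 30 + 9 = 31689.
Real time: 31689 / (30000/1001) = 10573563/10000 s.
Target frame: (10573563/10000) × (30) = 31720689/1000 ≈ 31720.689 → 31721.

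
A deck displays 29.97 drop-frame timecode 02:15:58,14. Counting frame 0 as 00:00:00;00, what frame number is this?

Complete 10-minute blocks: 13, each 17982 frames → 233766.
Remaining 5 whole minutes in the current block: 1800 + 4 × 1798 = 8992 frames.
Within the current minute: 58 × 30 + 14 − 2 = 1752 (labels ;00/;01 skipped at this minute). Total = 233766 + 8992 + 1752 = 244510.

244510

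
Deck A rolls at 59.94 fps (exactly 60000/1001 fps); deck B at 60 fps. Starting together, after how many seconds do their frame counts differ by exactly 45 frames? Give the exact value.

750.75 seconds

The gap grows by |60 − 60000/1001| = 60/1001 frames per second.
Time for a 45-frame gap: 45 ÷ (60/1001) = 750.75 s.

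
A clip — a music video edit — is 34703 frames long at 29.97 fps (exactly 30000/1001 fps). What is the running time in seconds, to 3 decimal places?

1157.923 seconds

Running time = 34703 × 1001/30000 = 34737703/30000 s ≈ 1157.923 s.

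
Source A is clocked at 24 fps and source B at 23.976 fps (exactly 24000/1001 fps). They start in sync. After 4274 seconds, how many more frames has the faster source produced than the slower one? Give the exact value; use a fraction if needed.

A emits 24 × 4274 = 102576 frames; B emits 24000/1001 × 4274 = 102576000/1001.
Difference = 102576/1001 frames (≈ 102.4735); B is behind A.

102576/1001 frames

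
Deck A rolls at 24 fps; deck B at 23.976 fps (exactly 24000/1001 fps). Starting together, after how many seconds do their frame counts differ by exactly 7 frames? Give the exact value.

7007/24 seconds

The gap grows by |24000/1001 − 24| = 24/1001 frames per second.
Time for a 7-frame gap: 7 ÷ (24/1001) = 7007/24 s.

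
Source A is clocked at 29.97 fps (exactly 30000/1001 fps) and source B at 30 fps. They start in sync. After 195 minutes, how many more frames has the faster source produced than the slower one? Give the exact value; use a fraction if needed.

27000/77 frames

195 min = 11700 s.
A emits 30000/1001 × 11700 = 27000000/77 frames; B emits 30 × 11700 = 351000.
Difference = 27000/77 frames (≈ 350.6494); B is ahead of A.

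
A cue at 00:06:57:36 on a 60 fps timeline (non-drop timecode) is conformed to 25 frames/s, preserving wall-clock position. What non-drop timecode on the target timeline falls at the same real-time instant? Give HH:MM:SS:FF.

Source frame index: (0×3600 + 6×60 + 57) × 60 + 36 = 25056.
Real time: 25056 / (60) = 2088/5 s.
Target frame: (2088/5) × (25) = 10440.
At 25 labels/s: frame 10440 → 00:06:57:15.

00:06:57:15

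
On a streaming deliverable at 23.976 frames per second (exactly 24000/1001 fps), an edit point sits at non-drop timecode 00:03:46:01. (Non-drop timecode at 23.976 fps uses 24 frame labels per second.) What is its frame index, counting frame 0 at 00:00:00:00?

5425

Total seconds to the label: (0 × 3600 + 3 × 60 + 46) = 226.
Frame index = 226 × 24 + 1 = 5425.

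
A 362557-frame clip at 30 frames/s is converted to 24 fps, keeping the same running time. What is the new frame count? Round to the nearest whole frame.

Frames at target rate = 362557 × (24) / (30) = 1450228/5 ≈ 290045.600.
Nearest whole frame: 290046.

290046 frames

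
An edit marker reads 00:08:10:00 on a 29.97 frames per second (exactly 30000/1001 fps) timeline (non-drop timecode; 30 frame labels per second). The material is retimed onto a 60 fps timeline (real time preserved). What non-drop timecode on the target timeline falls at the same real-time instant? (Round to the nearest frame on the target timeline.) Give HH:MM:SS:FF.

Source frame index: (0×3600 + 8×60 + 10) × 30 + 0 = 14700.
Real time: 14700 / (30000/1001) = 49049/100 s.
Target frame: (49049/100) × (60) = 147147/5 ≈ 29429.400 → 29429.
At 60 labels/s: frame 29429 → 00:08:10:29.

00:08:10:29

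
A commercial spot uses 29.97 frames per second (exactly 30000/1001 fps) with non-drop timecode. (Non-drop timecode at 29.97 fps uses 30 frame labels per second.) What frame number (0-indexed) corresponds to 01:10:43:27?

Total seconds to the label: (1 × 3600 + 10 × 60 + 43) = 4243.
Frame index = 4243 × 30 + 27 = 127317.

frame 127317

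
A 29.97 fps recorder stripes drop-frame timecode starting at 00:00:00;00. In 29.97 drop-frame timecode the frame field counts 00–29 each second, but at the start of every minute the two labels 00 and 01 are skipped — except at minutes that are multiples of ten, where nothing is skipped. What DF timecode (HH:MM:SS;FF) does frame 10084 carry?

Ten DF minutes hold 17982 frames, so frame 10084 lies in block 0 (frames 0–17981) with 10084 frames into that block.
The block's first minute is 1800 frames and the rest 1798 each; 10084 frames reaches minute 5, so 0 × 18 + 5 × 2 = 10 labels have been skipped so far.
Adding those back, label number 10084 + 10 = 10094 at 30 labels/s is 336 s + 14 f = 0 h 5 min 36 s frame 14, i.e. 00:05:36;14.

00:05:36;14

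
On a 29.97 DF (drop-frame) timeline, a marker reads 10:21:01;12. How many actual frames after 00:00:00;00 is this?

Complete 10-minute blocks: 62, each 17982 frames → 1114884.
Remaining 1 whole minute in the current block: 1800 + 0 × 1798 = 1800 frames.
Within the current minute: 1 × 30 + 12 − 2 = 40 (labels ;00/;01 skipped at this minute). Total = 1114884 + 1800 + 40 = 1116724.

1116724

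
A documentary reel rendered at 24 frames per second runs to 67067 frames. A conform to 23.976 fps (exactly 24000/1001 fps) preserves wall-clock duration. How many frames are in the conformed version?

67000 frames

Target frames = source frames × (target rate / source rate) = 67067 × (24000/1001)/(24) = 67067 × 1000/1001 = 67000.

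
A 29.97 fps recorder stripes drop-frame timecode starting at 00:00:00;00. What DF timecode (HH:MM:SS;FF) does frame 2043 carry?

Ten DF minutes hold 17982 frames, so frame 2043 lies in block 0 (frames 0–17981) with 2043 frames into that block.
The block's first minute is 1800 frames and the rest 1798 each; 2043 frames reaches minute 1, so 0 × 18 + 1 × 2 = 2 labels have been skipped so far.
Adding those back, label number 2043 + 2 = 2045 at 30 labels/s is 68 s + 5 f = 0 h 1 min 8 s frame 5, i.e. 00:01:08;05.

00:01:08;05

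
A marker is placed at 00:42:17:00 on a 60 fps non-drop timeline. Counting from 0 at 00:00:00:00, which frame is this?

Total seconds to the label: (0 × 3600 + 42 × 60 + 17) = 2537.
Frame index = 2537 × 60 + 0 = 152220.

frame 152220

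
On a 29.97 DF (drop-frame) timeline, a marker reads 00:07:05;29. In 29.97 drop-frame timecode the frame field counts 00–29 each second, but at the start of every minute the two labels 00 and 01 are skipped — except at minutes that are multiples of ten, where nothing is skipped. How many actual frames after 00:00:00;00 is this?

Complete 10-minute blocks: 0, each 17982 frames → 0.
Remaining 7 whole minutes in the current block: 1800 + 6 × 1798 = 12588 frames.
Within the current minute: 5 × 30 + 29 − 2 = 177 (labels ;00/;01 skipped at this minute). Total = 0 + 12588 + 177 = 12765.

12765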